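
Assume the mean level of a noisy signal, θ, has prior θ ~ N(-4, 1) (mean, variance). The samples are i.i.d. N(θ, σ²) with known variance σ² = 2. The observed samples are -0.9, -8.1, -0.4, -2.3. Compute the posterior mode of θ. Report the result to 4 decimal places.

n = 4; x̄ = ((-0.9) + (-8.1) + (-0.4) + (-2.3))/4 = -11.7/4 = -2.925.
For a Normal prior and Normal likelihood with known variance, the posterior is Normal; its mode equals its mean, the precision-weighted average.
Prior precision 1/σ₀² = 1/1 = 1; data precision n/σ² = 4/2 = 2.
θ̂ = (1·(-4) + 2·(-2.925)) / (1 + 2) = (-9.85)/3 = -197/60 ≈ -3.2833.

θ̂_MAP = -3.2833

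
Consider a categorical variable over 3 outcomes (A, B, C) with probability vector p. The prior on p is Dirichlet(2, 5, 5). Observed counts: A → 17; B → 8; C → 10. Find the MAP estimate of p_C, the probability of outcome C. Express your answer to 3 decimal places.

The posterior is Dirichlet(αᵢ + nᵢ) = Dirichlet(19, 13, 15).
For a Dirichlet(a₁,…,a_K) with all aᵢ > 1, the mode has j-th component (aⱼ − 1)/(Σaᵢ − K).
Here Σaᵢ = 47 and K = 3, so p_C = (15 − 1)/(47 − 3) = 14/44 ≈ 0.318.

MAP estimate of p_C = 0.318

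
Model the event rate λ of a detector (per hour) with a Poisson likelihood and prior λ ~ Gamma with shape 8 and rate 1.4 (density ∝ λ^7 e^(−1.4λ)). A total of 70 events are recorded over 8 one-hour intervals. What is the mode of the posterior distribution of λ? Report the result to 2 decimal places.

λ̂_MAP = 8.19

Σxᵢ = 70, n = 8.
Posterior ∝ λ^7e^(−1.4λ) · λ^70e^(−8λ) = λ^77e^(−9.4λ), i.e. Gamma(shape=78, rate=9.4).
The mode of a Gamma(a, b) with a ≥ 1 (shape–rate) is (a−1)/b = 77/9.4 ≈ 8.19.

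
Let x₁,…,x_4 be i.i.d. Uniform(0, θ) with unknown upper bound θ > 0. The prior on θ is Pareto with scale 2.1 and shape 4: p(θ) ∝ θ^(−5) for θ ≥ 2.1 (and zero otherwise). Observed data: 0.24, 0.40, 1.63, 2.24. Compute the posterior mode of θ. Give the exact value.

θ̂_MAP = 2.24

The Uniform(0, θ) likelihood is θ^(−n) for θ ≥ max(xᵢ), zero otherwise. Here max(xᵢ) = 2.24.
Posterior ∝ θ^(−5) · θ^(−4) = θ^(−9) on θ ≥ max(2.1, 2.24) = 2.24.
This density is strictly decreasing in θ, so the posterior mode lies at the lower boundary of the support.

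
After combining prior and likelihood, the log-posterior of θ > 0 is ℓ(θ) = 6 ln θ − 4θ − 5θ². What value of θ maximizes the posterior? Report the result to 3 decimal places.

ℓ'(θ) = 6/θ − 4 − 10θ. Setting this to zero and multiplying by θ: 10θ² + 4θ − 6 = 0.
θ = (−4 + √(4² + 4·10·6)) / (2·10) = (−4 + √256) / 20 = (−4 + 16)/20 = 3/5.
ℓ''(θ) = −6/θ² − 10 < 0, confirming a maximum.

θ̂_MAP = 0.600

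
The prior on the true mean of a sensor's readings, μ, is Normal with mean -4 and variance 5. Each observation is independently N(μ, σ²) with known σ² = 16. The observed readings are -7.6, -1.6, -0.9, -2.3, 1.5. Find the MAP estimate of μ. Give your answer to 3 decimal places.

μ̂_MAP = -2.890

n = 5; x̄ = ((-7.6) + (-1.6) + (-0.9) + (-2.3) + 1.5)/5 = -10.9/5 = -2.18.
For a Normal prior and Normal likelihood with known variance, the posterior is Normal; its mode equals its mean, the precision-weighted average.
Prior precision 1/σ₀² = 1/5 = 0.2; data precision n/σ² = 5/16 = 0.3125.
μ̂ = (0.2·(-4) + 0.3125·(-2.18)) / (0.2 + 0.3125) = (-1.48125)/0.5125 = -237/82 ≈ -2.890.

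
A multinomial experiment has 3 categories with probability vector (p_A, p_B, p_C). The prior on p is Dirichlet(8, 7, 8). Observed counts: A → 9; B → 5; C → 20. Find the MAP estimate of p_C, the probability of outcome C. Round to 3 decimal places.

MAP estimate of p_C = 0.500

The posterior is Dirichlet(αᵢ + nᵢ) = Dirichlet(17, 12, 28).
For a Dirichlet(a₁,…,a_K) with all aᵢ > 1, the mode has j-th component (aⱼ − 1)/(Σaᵢ − K).
Here Σaᵢ = 57 and K = 3, so p_C = (28 − 1)/(57 − 3) = 27/54 ≈ 0.500.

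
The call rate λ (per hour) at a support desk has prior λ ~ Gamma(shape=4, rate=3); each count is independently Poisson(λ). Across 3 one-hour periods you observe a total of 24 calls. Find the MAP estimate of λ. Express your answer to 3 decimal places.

Σxᵢ = 24, n = 3.
Posterior ∝ λ^3e^(−3λ) · λ^24e^(−3λ) = λ^27e^(−6λ), i.e. Gamma(shape=28, rate=6).
The mode of a Gamma(a, b) with a ≥ 1 (shape–rate) is (a−1)/b = 27/6 ≈ 4.500.

λ̂_MAP = 4.500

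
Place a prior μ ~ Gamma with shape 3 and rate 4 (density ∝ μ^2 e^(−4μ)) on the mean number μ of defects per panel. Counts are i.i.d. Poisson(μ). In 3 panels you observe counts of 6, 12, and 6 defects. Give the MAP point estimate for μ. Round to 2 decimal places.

Σxᵢ = 6+12+6 = 24, with n = 3.
Posterior ∝ μ^2e^(−4μ) · μ^24e^(−3μ) = μ^26e^(−7μ), i.e. Gamma(shape=27, rate=7).
The mode of a Gamma(a, b) with a ≥ 1 (shape–rate) is (a−1)/b = 26/7 ≈ 3.71.

μ̂_MAP = 3.71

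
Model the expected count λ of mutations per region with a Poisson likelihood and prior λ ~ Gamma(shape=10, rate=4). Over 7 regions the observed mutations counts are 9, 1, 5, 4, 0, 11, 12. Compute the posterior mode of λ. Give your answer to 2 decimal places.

Σxᵢ = 9+1+5+4+0+11+12 = 42, with n = 7.
Posterior ∝ λ^9e^(−4λ) · λ^42e^(−7λ) = λ^51e^(−11λ), i.e. Gamma(shape=52, rate=11).
The mode of a Gamma(a, b) with a ≥ 1 (shape–rate) is (a−1)/b = 51/11 ≈ 4.64.

λ̂_MAP = 4.64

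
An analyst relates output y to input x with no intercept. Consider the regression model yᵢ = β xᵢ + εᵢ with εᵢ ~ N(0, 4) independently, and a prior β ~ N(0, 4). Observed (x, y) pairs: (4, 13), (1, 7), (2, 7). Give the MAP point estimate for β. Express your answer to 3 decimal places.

log p(β | y) = −Σ(yᵢ − βxᵢ)²/(2·4) − β²/(2·4) + const.
Setting the derivative to zero: Σxᵢ(yᵢ − βxᵢ)/4 − β/4 = 0, so β = Σxᵢyᵢ / (Σxᵢ² + σ²/τ²).
Σxᵢyᵢ = 4·13 + 1·7 + 2·7 = 73; Σxᵢ² = 21; σ²/τ² = 1.
β̂_MAP = 73 / (21 + 1) = 73/22 ≈ 3.318.

β̂_MAP = 3.318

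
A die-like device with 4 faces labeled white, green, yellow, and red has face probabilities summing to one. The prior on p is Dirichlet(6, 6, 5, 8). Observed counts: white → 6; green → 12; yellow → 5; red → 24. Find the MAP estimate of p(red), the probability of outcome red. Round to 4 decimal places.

The posterior is Dirichlet(αᵢ + nᵢ) = Dirichlet(12, 18, 10, 32).
For a Dirichlet(a₁,…,a_K) with all aᵢ > 1, the mode has j-th component (aⱼ − 1)/(Σaᵢ − K).
Here Σaᵢ = 72 and K = 4, so p(red) = (32 − 1)/(72 − 4) = 31/68 ≈ 0.4559.

MAP estimate of p(red) = 0.4559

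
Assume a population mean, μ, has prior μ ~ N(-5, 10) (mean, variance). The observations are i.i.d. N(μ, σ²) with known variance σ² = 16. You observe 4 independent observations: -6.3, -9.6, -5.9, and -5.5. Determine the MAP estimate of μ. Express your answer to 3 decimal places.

n = 4; x̄ = ((-6.3) + (-9.6) + (-5.9) + (-5.5))/4 = -27.3/4 = -6.825.
For a Normal prior and Normal likelihood with known variance, the posterior is Normal; its mode equals its mean, the precision-weighted average.
Prior precision 1/σ₀² = 1/10 = 0.1; data precision n/σ² = 4/16 = 0.25.
μ̂ = (0.1·(-5) + 0.25·(-6.825)) / (0.1 + 0.25) = (-2.20625)/0.35 = -353/56 ≈ -6.304.

μ̂_MAP = -6.304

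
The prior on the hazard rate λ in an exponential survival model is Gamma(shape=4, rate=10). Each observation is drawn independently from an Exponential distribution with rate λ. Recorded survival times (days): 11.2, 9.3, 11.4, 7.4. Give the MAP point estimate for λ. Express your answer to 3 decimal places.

λ̂_MAP = 0.142

The Exponential(rate=λ) likelihood is ∝ λ^n e^(−λΣtᵢ). Here n = 4 and Σtᵢ = 11.2 + 9.3 + 11.4 + 7.4 = 39.3.
Posterior ∝ λ^3e^(−10λ) · λ^4e^(−39.3λ) = λ^7e^(−49.3λ), i.e. Gamma(8, 49.3).
Mode = (a−1)/b = 7/49.3 ≈ 0.142.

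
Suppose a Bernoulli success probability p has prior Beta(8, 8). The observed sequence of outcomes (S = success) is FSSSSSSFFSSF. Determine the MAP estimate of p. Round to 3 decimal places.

Prior: Beta(8, 8).
Data: 8 successes in 12 trials (from the sequence). The binomial likelihood contributes p^8(1−p)^4, so the posterior is Beta(8+8, 8+4) = Beta(16, 12).
For Beta(a, b) with a, b > 1 the mode is (a−1)/(a+b−2) = 15/26 ≈ 0.577.

p̂_MAP = 0.577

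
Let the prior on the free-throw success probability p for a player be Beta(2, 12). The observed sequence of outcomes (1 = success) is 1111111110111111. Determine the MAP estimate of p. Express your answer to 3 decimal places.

p̂_MAP = 0.571

Prior: Beta(2, 12).
Data: 15 successes in 16 trials (from the sequence). The binomial likelihood contributes p^15(1−p)^1, so the posterior is Beta(2+15, 12+1) = Beta(17, 13).
For Beta(a, b) with a, b > 1 the mode is (a−1)/(a+b−2) = 16/28 ≈ 0.571.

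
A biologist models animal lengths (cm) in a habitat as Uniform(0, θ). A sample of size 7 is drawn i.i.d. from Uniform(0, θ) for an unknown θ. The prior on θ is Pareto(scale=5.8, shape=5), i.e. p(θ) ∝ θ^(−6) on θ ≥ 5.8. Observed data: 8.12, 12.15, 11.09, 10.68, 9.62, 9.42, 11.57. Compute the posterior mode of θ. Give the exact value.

The Uniform(0, θ) likelihood is θ^(−n) for θ ≥ max(xᵢ), zero otherwise. Here max(xᵢ) = 12.15.
Posterior ∝ θ^(−6) · θ^(−7) = θ^(−13) on θ ≥ max(5.8, 12.15) = 12.15.
This density is strictly decreasing in θ, so the posterior mode lies at the lower boundary of the support.

θ̂_MAP = 12.15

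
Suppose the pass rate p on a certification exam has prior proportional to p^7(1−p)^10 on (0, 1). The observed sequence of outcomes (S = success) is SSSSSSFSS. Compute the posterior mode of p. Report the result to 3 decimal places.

The prior density ∝ p^7(1−p)^10 is the kernel of Beta(8, 11).
Data: 8 successes in 9 trials (from the sequence). The binomial likelihood contributes p^8(1−p)^1, so the posterior is Beta(8+8, 11+1) = Beta(16, 12).
For Beta(a, b) with a, b > 1 the mode is (a−1)/(a+b−2) = 15/26 ≈ 0.577.

p̂_MAP = 0.577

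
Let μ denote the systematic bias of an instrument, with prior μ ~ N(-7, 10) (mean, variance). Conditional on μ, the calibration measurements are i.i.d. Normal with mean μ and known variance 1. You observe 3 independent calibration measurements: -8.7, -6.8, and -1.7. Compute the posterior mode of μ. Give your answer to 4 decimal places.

n = 3; x̄ = ((-8.7) + (-6.8) + (-1.7))/3 = -17.2/3 = -86/15 ≈ -5.7333.
For a Normal prior and Normal likelihood with known variance, the posterior is Normal; its mode equals its mean, the precision-weighted average.
Prior precision 1/σ₀² = 1/10 = 0.1; data precision n/σ² = 3/1 = 3.
μ̂ = (0.1·(-7) + 3·(-86/15)) / (0.1 + 3) = (-17.9)/3.1 = -179/31 ≈ -5.7742.

μ̂_MAP = -5.7742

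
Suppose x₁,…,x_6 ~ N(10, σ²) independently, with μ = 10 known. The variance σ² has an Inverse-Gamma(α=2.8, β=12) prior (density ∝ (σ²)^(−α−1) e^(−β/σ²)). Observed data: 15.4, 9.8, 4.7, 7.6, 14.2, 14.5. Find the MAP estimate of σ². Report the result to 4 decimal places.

Sum of squared deviations about the known mean: SS = (15.4−10)² + (9.8−10)² + (4.7−10)² + (7.6−10)² + (14.2−10)² + (14.5−10)² = 100.94.
The Normal likelihood contributes (σ²)^(−n/2) exp(−SS/(2σ²)), so the posterior is Inverse-Gamma(α + n/2, β + SS/2) = Inverse-Gamma(5.8, 62.47).
The mode of Inverse-Gamma(a, b) is b/(a+1) = 62.47/6.8 ≈ 9.1868.

σ̂²_MAP = 9.1868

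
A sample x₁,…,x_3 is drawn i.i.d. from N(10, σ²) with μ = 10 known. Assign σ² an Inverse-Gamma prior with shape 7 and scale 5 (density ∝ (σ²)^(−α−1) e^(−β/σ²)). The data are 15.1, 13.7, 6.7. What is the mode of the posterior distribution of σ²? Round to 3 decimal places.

Sum of squared deviations about the known mean: SS = (15.1−10)² + (13.7−10)² + (6.7−10)² = 50.59.
The Normal likelihood contributes (σ²)^(−n/2) exp(−SS/(2σ²)), so the posterior is Inverse-Gamma(α + n/2, β + SS/2) = Inverse-Gamma(8.5, 30.295).
The mode of Inverse-Gamma(a, b) is b/(a+1) = 30.295/9.5 ≈ 3.189.

σ̂²_MAP = 3.189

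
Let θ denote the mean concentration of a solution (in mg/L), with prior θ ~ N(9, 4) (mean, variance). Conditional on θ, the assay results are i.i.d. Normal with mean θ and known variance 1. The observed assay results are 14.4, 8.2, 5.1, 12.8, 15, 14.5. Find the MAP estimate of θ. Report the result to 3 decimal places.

n = 6; x̄ = (14.4 + 8.2 + 5.1 + 12.8 + 15 + 14.5)/6 = 70/6 = 35/3 ≈ 11.6667.
For a Normal prior and Normal likelihood with known variance, the posterior is Normal; its mode equals its mean, the precision-weighted average.
Prior precision 1/σ₀² = 1/4 = 0.25; data precision n/σ² = 6/1 = 6.
θ̂ = (0.25·9 + 6·(35/3)) / (0.25 + 6) = 72.25/6.25 = 11.560.

θ̂_MAP = 11.560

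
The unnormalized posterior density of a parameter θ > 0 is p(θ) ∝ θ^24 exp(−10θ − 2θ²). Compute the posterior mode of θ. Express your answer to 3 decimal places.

θ̂_MAP = 1.500

ℓ'(θ) = 24/θ − 10 − 4θ. Setting this to zero and multiplying by θ: 4θ² + 10θ − 24 = 0.
θ = (−10 + √(10² + 4·4·24)) / (2·4) = (−10 + √484) / 8 = (−10 + 22)/8 = 3/2.
ℓ''(θ) = −24/θ² − 4 < 0, confirming a maximum.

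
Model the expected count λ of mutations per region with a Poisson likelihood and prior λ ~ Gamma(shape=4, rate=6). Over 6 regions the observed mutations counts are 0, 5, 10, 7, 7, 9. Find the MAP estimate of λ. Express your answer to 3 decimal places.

Σxᵢ = 0+5+10+7+7+9 = 38, with n = 6.
Posterior ∝ λ^3e^(−6λ) · λ^38e^(−6λ) = λ^41e^(−12λ), i.e. Gamma(shape=42, rate=12).
The mode of a Gamma(a, b) with a ≥ 1 (shape–rate) is (a−1)/b = 41/12 ≈ 3.417.

λ̂_MAP = 3.417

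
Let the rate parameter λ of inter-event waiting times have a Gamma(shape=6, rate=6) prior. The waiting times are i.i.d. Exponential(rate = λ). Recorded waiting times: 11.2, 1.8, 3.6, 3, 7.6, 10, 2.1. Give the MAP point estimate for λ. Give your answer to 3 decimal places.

The Exponential(rate=λ) likelihood is ∝ λ^n e^(−λΣtᵢ). Here n = 7 and Σtᵢ = 11.2 + 1.8 + 3.6 + 3 + 7.6 + 10 + 2.1 = 39.3.
Posterior ∝ λ^5e^(−6λ) · λ^7e^(−39.3λ) = λ^12e^(−45.3λ), i.e. Gamma(13, 45.3).
Mode = (a−1)/b = 12/45.3 ≈ 0.265.

λ̂_MAP = 0.265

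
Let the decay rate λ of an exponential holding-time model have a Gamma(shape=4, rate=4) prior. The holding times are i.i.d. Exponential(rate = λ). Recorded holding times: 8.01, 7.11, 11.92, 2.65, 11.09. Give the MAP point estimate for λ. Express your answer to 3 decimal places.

λ̂_MAP = 0.179

The Exponential(rate=λ) likelihood is ∝ λ^n e^(−λΣtᵢ). Here n = 5 and Σtᵢ = 8.01 + 7.11 + 11.92 + 2.65 + 11.09 = 40.78.
Posterior ∝ λ^3e^(−4λ) · λ^5e^(−40.78λ) = λ^8e^(−44.78λ), i.e. Gamma(9, 44.78).
Mode = (a−1)/b = 8/44.78 ≈ 0.179.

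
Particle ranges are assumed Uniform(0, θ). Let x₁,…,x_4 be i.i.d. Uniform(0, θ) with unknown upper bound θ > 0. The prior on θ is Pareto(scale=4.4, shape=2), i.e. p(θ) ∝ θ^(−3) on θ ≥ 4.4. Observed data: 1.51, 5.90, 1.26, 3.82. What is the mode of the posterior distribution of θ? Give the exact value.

θ̂_MAP = 5.90

The Uniform(0, θ) likelihood is θ^(−n) for θ ≥ max(xᵢ), zero otherwise. Here max(xᵢ) = 5.90.
Posterior ∝ θ^(−3) · θ^(−4) = θ^(−7) on θ ≥ max(4.4, 5.90) = 5.90.
This density is strictly decreasing in θ, so the posterior mode lies at the lower boundary of the support.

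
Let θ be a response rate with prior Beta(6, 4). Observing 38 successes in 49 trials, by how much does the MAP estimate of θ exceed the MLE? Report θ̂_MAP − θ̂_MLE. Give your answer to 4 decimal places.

Posterior is Beta(44, 15); MAP = (44−1)/(59−2) = 43/57 ≈ 0.75439.
MLE ignores the prior: θ̂_MLE = k/n = 38/49 ≈ 0.77551.
Difference = 43/57 − 38/49 = -59/2793 ≈ -0.0211.

MAP − MLE = -0.0211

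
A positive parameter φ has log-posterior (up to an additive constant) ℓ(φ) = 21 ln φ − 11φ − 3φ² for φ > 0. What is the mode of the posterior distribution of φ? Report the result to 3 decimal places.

φ̂_MAP = 1.167

ℓ'(φ) = 21/φ − 11 − 6φ. Setting this to zero and multiplying by φ: 6φ² + 11φ − 21 = 0.
φ = (−11 + √(11² + 4·6·21)) / (2·6) = (−11 + √625) / 12 = (−11 + 25)/12 = 7/6.
ℓ''(φ) = −21/φ² − 6 < 0, confirming a maximum.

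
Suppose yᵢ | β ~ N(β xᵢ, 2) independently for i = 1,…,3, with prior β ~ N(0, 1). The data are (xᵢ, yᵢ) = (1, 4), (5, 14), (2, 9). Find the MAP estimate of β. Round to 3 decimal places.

β̂_MAP = 2.875

log p(β | y) = −Σ(yᵢ − βxᵢ)²/(2·2) − β²/(2·1) + const.
Setting the derivative to zero: Σxᵢ(yᵢ − βxᵢ)/2 − β/1 = 0, so β = Σxᵢyᵢ / (Σxᵢ² + σ²/τ²).
Σxᵢyᵢ = 1·4 + 5·14 + 2·9 = 92; Σxᵢ² = 30; σ²/τ² = 2.
β̂_MAP = 92 / (30 + 2) = 92/32 ≈ 2.875.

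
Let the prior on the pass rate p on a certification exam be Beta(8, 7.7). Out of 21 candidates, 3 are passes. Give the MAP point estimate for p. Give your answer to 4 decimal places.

Prior: Beta(8, 7.7).
Data: 3 successes in 21 trials. The binomial likelihood contributes p^3(1−p)^18, so the posterior is Beta(8+3, 7.7+18) = Beta(11, 25.7).
For Beta(a, b) with a, b > 1 the mode is (a−1)/(a+b−2) = 10/34.7 ≈ 0.2882.

p̂_MAP = 0.2882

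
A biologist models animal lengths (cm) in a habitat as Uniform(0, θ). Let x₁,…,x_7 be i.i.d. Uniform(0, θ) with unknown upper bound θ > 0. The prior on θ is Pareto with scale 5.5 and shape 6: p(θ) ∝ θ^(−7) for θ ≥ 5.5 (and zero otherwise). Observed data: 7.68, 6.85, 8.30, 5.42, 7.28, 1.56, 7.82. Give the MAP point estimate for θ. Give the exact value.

The Uniform(0, θ) likelihood is θ^(−n) for θ ≥ max(xᵢ), zero otherwise. Here max(xᵢ) = 8.30.
Posterior ∝ θ^(−7) · θ^(−7) = θ^(−14) on θ ≥ max(5.5, 8.30) = 8.30.
This density is strictly decreasing in θ, so the posterior mode lies at the lower boundary of the support.

θ̂_MAP = 8.30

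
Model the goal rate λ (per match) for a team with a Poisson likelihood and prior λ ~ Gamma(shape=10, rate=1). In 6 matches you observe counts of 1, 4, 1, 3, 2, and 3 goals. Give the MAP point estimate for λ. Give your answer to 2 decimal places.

Σxᵢ = 1+4+1+3+2+3 = 14, with n = 6.
Posterior ∝ λ^9e^(−1λ) · λ^14e^(−6λ) = λ^23e^(−7λ), i.e. Gamma(shape=24, rate=7).
The mode of a Gamma(a, b) with a ≥ 1 (shape–rate) is (a−1)/b = 23/7 ≈ 3.29.

λ̂_MAP = 3.29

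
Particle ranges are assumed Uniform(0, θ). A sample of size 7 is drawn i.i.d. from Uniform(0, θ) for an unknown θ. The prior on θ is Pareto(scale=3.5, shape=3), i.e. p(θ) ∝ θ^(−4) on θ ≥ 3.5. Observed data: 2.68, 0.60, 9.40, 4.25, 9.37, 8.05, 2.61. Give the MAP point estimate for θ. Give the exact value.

The Uniform(0, θ) likelihood is θ^(−n) for θ ≥ max(xᵢ), zero otherwise. Here max(xᵢ) = 9.40.
Posterior ∝ θ^(−4) · θ^(−7) = θ^(−11) on θ ≥ max(3.5, 9.40) = 9.40.
This density is strictly decreasing in θ, so the posterior mode lies at the lower boundary of the support.

θ̂_MAP = 9.40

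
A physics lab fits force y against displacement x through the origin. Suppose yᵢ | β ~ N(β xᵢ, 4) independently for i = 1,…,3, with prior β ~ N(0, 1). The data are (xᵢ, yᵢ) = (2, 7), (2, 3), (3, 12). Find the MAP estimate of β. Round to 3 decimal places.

β̂_MAP = 2.667

log p(β | y) = −Σ(yᵢ − βxᵢ)²/(2·4) − β²/(2·1) + const.
Setting the derivative to zero: Σxᵢ(yᵢ − βxᵢ)/4 − β/1 = 0, so β = Σxᵢyᵢ / (Σxᵢ² + σ²/τ²).
Σxᵢyᵢ = 2·7 + 2·3 + 3·12 = 56; Σxᵢ² = 17; σ²/τ² = 4.
β̂_MAP = 56 / (17 + 4) = 56/21 ≈ 2.667.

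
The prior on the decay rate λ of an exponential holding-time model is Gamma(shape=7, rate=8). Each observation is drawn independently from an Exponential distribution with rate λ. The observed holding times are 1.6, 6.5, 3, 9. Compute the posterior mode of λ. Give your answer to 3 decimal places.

The Exponential(rate=λ) likelihood is ∝ λ^n e^(−λΣtᵢ). Here n = 4 and Σtᵢ = 1.6 + 6.5 + 3 + 9 = 20.1.
Posterior ∝ λ^6e^(−8λ) · λ^4e^(−20.1λ) = λ^10e^(−28.1λ), i.e. Gamma(11, 28.1).
Mode = (a−1)/b = 10/28.1 ≈ 0.356.

λ̂_MAP = 0.356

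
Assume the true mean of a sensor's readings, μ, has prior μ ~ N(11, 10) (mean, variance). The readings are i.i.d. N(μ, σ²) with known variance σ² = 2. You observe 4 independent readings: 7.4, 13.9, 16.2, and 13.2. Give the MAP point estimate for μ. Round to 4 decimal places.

n = 4; x̄ = (7.4 + 13.9 + 16.2 + 13.2)/4 = 50.7/4 = 12.675.
For a Normal prior and Normal likelihood with known variance, the posterior is Normal; its mode equals its mean, the precision-weighted average.
Prior precision 1/σ₀² = 1/10 = 0.1; data precision n/σ² = 4/2 = 2.
μ̂ = (0.1·11 + 2·12.675) / (0.1 + 2) = 26.45/2.1 = 529/42 ≈ 12.5952.

μ̂_MAP = 12.5952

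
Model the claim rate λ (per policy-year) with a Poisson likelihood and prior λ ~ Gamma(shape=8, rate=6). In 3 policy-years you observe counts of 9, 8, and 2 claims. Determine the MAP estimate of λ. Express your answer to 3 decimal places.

λ̂_MAP = 2.889

Σxᵢ = 9+8+2 = 19, with n = 3.
Posterior ∝ λ^7e^(−6λ) · λ^19e^(−3λ) = λ^26e^(−9λ), i.e. Gamma(shape=27, rate=9).
The mode of a Gamma(a, b) with a ≥ 1 (shape–rate) is (a−1)/b = 26/9 ≈ 2.889.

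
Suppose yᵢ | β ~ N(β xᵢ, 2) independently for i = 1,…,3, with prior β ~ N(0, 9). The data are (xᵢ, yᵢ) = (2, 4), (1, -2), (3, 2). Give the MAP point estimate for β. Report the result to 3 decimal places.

β̂_MAP = 0.844

log p(β | y) = −Σ(yᵢ − βxᵢ)²/(2·2) − β²/(2·9) + const.
Setting the derivative to zero: Σxᵢ(yᵢ − βxᵢ)/2 − β/9 = 0, so β = Σxᵢyᵢ / (Σxᵢ² + σ²/τ²).
Σxᵢyᵢ = 2·4 + 1·(-2) + 3·2 = 12; Σxᵢ² = 14; σ²/τ² = 2/9.
β̂_MAP = 12 / (14 + 2/9) = 12/(128/9) = 27/32 ≈ 0.844.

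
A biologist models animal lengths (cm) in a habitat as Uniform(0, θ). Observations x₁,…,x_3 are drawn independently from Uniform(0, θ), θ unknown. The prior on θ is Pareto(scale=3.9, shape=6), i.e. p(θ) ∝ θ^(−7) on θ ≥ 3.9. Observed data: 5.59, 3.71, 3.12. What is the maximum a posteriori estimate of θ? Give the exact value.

θ̂_MAP = 5.59

The Uniform(0, θ) likelihood is θ^(−n) for θ ≥ max(xᵢ), zero otherwise. Here max(xᵢ) = 5.59.
Posterior ∝ θ^(−7) · θ^(−3) = θ^(−10) on θ ≥ max(3.9, 5.59) = 5.59.
This density is strictly decreasing in θ, so the posterior mode lies at the lower boundary of the support.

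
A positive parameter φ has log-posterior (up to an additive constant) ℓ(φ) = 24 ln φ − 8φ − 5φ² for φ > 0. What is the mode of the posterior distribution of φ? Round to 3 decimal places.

φ̂_MAP = 1.200

ℓ'(φ) = 24/φ − 8 − 10φ. Setting this to zero and multiplying by φ: 10φ² + 8φ − 24 = 0.
φ = (−8 + √(8² + 4·10·24)) / (2·10) = (−8 + √1024) / 20 = (−8 + 32)/20 = 6/5.
ℓ''(φ) = −24/φ² − 10 < 0, confirming a maximum.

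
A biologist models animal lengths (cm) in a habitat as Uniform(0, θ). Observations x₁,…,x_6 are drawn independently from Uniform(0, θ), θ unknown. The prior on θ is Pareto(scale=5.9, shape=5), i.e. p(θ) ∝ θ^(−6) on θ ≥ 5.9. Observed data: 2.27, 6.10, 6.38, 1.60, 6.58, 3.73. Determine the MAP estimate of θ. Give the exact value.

The Uniform(0, θ) likelihood is θ^(−n) for θ ≥ max(xᵢ), zero otherwise. Here max(xᵢ) = 6.58.
Posterior ∝ θ^(−6) · θ^(−6) = θ^(−12) on θ ≥ max(5.9, 6.58) = 6.58.
This density is strictly decreasing in θ, so the posterior mode lies at the lower boundary of the support.

θ̂_MAP = 6.58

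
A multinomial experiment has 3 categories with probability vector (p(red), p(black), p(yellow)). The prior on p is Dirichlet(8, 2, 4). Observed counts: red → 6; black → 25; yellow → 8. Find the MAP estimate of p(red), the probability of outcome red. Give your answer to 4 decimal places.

The posterior is Dirichlet(αᵢ + nᵢ) = Dirichlet(14, 27, 12).
For a Dirichlet(a₁,…,a_K) with all aᵢ > 1, the mode has j-th component (aⱼ − 1)/(Σaᵢ − K).
Here Σaᵢ = 53 and K = 3, so p(red) = (14 − 1)/(53 − 3) = 13/50 ≈ 0.2600.

MAP estimate of p(red) = 0.2600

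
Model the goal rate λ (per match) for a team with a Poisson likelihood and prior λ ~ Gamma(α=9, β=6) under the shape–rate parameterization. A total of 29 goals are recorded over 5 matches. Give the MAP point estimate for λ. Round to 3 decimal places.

λ̂_MAP = 3.364

Σxᵢ = 29, n = 5.
Posterior ∝ λ^8e^(−6λ) · λ^29e^(−5λ) = λ^37e^(−11λ), i.e. Gamma(shape=38, rate=11).
The mode of a Gamma(a, b) with a ≥ 1 (shape–rate) is (a−1)/b = 37/11 ≈ 3.364.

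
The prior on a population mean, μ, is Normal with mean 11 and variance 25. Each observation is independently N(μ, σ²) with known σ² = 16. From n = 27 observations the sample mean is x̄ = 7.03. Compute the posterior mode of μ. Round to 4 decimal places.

μ̂_MAP = 7.1219

n = 27, x̄ = 7.03.
For a Normal prior and Normal likelihood with known variance, the posterior is Normal; its mode equals its mean, the precision-weighted average.
Prior precision 1/σ₀² = 1/25 = 0.04; data precision n/σ² = 27/16 = 1.6875.
μ̂ = (0.04·11 + 1.6875·7.03) / (0.04 + 1.6875) = 12.303125/1.7275 = 19685/2764 ≈ 7.1219.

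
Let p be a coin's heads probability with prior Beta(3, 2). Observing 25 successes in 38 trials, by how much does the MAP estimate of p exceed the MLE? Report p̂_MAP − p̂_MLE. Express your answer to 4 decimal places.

MAP − MLE = 0.0006

Posterior is Beta(28, 15); MAP = (28−1)/(43−2) = 27/41 ≈ 0.65854.
MLE ignores the prior: p̂_MLE = k/n = 25/38 ≈ 0.65789.
Difference = 27/41 − 25/38 = 1/1558 ≈ 0.0006.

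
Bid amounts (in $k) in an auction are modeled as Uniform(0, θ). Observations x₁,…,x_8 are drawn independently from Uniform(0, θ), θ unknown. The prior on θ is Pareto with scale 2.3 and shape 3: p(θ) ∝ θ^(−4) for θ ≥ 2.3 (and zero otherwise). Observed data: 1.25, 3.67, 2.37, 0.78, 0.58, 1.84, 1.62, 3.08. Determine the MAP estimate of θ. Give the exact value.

θ̂_MAP = 3.67

The Uniform(0, θ) likelihood is θ^(−n) for θ ≥ max(xᵢ), zero otherwise. Here max(xᵢ) = 3.67.
Posterior ∝ θ^(−4) · θ^(−8) = θ^(−12) on θ ≥ max(2.3, 3.67) = 3.67.
This density is strictly decreasing in θ, so the posterior mode lies at the lower boundary of the support.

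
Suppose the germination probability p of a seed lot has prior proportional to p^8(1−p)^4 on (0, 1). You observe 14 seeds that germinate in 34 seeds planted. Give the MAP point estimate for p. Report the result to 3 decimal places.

The prior density ∝ p^8(1−p)^4 is the kernel of Beta(9, 5).
Data: 14 successes in 34 trials. The binomial likelihood contributes p^14(1−p)^20, so the posterior is Beta(9+14, 5+20) = Beta(23, 25).
For Beta(a, b) with a, b > 1 the mode is (a−1)/(a+b−2) = 22/46 ≈ 0.478.

p̂_MAP = 0.478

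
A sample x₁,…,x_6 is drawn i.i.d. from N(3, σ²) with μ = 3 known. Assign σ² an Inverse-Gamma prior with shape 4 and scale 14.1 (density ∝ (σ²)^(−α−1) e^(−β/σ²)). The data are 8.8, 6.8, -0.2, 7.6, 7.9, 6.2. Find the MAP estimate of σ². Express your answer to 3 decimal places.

Sum of squared deviations about the known mean: SS = (8.8−3)² + (6.8−3)² + (-0.2−3)² + (7.6−3)² + (7.9−3)² + (6.2−3)² = 113.73.
The Normal likelihood contributes (σ²)^(−n/2) exp(−SS/(2σ²)), so the posterior is Inverse-Gamma(α + n/2, β + SS/2) = Inverse-Gamma(7, 70.965).
The mode of Inverse-Gamma(a, b) is b/(a+1) = 70.965/8 ≈ 8.871.

σ̂²_MAP = 8.871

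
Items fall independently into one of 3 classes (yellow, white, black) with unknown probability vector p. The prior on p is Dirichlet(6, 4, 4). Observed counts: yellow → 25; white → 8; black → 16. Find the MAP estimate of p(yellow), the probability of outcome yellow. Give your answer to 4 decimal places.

MAP estimate of p(yellow) = 0.5000

The posterior is Dirichlet(αᵢ + nᵢ) = Dirichlet(31, 12, 20).
For a Dirichlet(a₁,…,a_K) with all aᵢ > 1, the mode has j-th component (aⱼ − 1)/(Σaᵢ − K).
Here Σaᵢ = 63 and K = 3, so p(yellow) = (31 − 1)/(63 − 3) = 30/60 ≈ 0.5000.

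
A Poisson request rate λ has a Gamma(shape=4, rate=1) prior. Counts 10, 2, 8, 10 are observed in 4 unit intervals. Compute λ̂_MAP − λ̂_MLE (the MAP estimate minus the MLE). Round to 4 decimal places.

MAP − MLE = -0.9000

Σxᵢ = 30. Posterior is Gamma(34, 5); MAP = (34−1)/5 = 33/5 ≈ 6.60000.
MLE = x̄ = 30/4 ≈ 7.50000.
Difference = 33/5 − 30/4 = -9/10 ≈ -0.9000.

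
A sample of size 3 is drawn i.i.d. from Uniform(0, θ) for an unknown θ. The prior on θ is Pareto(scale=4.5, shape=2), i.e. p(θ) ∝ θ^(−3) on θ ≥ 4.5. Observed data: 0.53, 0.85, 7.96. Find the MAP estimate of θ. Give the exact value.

The Uniform(0, θ) likelihood is θ^(−n) for θ ≥ max(xᵢ), zero otherwise. Here max(xᵢ) = 7.96.
Posterior ∝ θ^(−3) · θ^(−3) = θ^(−6) on θ ≥ max(4.5, 7.96) = 7.96.
This density is strictly decreasing in θ, so the posterior mode lies at the lower boundary of the support.

θ̂_MAP = 7.96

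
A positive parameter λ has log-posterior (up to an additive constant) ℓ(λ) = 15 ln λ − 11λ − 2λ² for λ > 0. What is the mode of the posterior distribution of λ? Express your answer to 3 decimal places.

ℓ'(λ) = 15/λ − 11 − 4λ. Setting this to zero and multiplying by λ: 4λ² + 11λ − 15 = 0.
λ = (−11 + √(11² + 4·4·15)) / (2·4) = (−11 + √361) / 8 = (−11 + 19)/8 = 1.
ℓ''(λ) = −15/λ² − 4 < 0, confirming a maximum.

λ̂_MAP = 1.000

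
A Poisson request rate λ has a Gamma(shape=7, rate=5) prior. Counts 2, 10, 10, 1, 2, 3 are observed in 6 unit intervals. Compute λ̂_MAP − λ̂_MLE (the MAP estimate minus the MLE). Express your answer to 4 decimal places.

MAP − MLE = -1.5758

Σxᵢ = 28. Posterior is Gamma(35, 11); MAP = (35−1)/11 = 34/11 ≈ 3.09091.
MLE = x̄ = 28/6 ≈ 4.66667.
Difference = 34/11 − 28/6 = -52/33 ≈ -1.5758.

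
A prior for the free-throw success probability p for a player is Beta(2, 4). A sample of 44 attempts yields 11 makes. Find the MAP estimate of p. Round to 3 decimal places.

Prior: Beta(2, 4).
Data: 11 successes in 44 trials. The binomial likelihood contributes p^11(1−p)^33, so the posterior is Beta(2+11, 4+33) = Beta(13, 37).
For Beta(a, b) with a, b > 1 the mode is (a−1)/(a+b−2) = 12/48 ≈ 0.250.

p̂_MAP = 0.250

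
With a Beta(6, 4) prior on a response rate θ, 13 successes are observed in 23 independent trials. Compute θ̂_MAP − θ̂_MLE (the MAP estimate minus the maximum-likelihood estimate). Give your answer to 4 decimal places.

Posterior is Beta(19, 14); MAP = (19−1)/(33−2) = 18/31 ≈ 0.58065.
MLE ignores the prior: θ̂_MLE = k/n = 13/23 ≈ 0.56522.
Difference = 18/31 − 13/23 = 11/713 ≈ 0.0154.

MAP − MLE = 0.0154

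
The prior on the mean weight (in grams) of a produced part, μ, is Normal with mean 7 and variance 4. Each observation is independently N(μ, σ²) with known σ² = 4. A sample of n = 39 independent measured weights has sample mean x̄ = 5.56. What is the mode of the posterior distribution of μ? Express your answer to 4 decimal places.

μ̂_MAP = 5.5960

n = 39, x̄ = 5.56.
For a Normal prior and Normal likelihood with known variance, the posterior is Normal; its mode equals its mean, the precision-weighted average.
Prior precision 1/σ₀² = 1/4 = 0.25; data precision n/σ² = 39/4 = 9.75.
μ̂ = (0.25·7 + 9.75·5.56) / (0.25 + 9.75) = 55.96/10 = 5.5960.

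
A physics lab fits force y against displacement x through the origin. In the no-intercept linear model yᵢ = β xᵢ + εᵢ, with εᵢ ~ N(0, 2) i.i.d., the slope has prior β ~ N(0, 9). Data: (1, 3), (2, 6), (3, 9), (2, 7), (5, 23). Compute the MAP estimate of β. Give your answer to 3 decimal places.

log p(β | y) = −Σ(yᵢ − βxᵢ)²/(2·2) − β²/(2·9) + const.
Setting the derivative to zero: Σxᵢ(yᵢ − βxᵢ)/2 − β/9 = 0, so β = Σxᵢyᵢ / (Σxᵢ² + σ²/τ²).
Σxᵢyᵢ = 1·3 + 2·6 + 3·9 + 2·7 + 5·23 = 171; Σxᵢ² = 43; σ²/τ² = 2/9.
β̂_MAP = 171 / (43 + 2/9) = 171/(389/9) = 1539/389 ≈ 3.956.

β̂_MAP = 3.956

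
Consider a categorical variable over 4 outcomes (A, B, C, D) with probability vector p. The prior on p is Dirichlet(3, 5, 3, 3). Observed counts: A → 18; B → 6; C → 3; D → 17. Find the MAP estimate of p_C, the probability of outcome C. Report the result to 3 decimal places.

The posterior is Dirichlet(αᵢ + nᵢ) = Dirichlet(21, 11, 6, 20).
For a Dirichlet(a₁,…,a_K) with all aᵢ > 1, the mode has j-th component (aⱼ − 1)/(Σaᵢ − K).
Here Σaᵢ = 58 and K = 4, so p_C = (6 − 1)/(58 − 4) = 5/54 ≈ 0.093.

MAP estimate of p_C = 0.093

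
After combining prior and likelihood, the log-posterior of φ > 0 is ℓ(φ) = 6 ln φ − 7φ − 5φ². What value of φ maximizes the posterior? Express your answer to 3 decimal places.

ℓ'(φ) = 6/φ − 7 − 10φ. Setting this to zero and multiplying by φ: 10φ² + 7φ − 6 = 0.
φ = (−7 + √(7² + 4·10·6)) / (2·10) = (−7 + √289) / 20 = (−7 + 17)/20 = 1/2.
ℓ''(φ) = −6/φ² − 10 < 0, confirming a maximum.

φ̂_MAP = 0.500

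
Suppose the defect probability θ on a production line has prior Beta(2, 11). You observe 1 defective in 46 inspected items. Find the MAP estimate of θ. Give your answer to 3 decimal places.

Prior: Beta(2, 11).
Data: 1 success in 46 trials. The binomial likelihood contributes θ(1−θ)^45, so the posterior is Beta(2+1, 11+45) = Beta(3, 56).
For Beta(a, b) with a, b > 1 the mode is (a−1)/(a+b−2) = 2/57 ≈ 0.035.

θ̂_MAP = 0.035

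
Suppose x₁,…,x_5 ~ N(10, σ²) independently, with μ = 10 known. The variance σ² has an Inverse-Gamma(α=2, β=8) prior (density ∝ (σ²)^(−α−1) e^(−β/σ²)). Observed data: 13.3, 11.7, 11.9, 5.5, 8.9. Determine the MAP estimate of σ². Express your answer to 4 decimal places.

σ̂²_MAP = 4.9864

Sum of squared deviations about the known mean: SS = (13.3−10)² + (11.7−10)² + (11.9−10)² + (5.5−10)² + (8.9−10)² = 38.85.
The Normal likelihood contributes (σ²)^(−n/2) exp(−SS/(2σ²)), so the posterior is Inverse-Gamma(α + n/2, β + SS/2) = Inverse-Gamma(4.5, 27.425).
The mode of Inverse-Gamma(a, b) is b/(a+1) = 27.425/5.5 ≈ 4.9864.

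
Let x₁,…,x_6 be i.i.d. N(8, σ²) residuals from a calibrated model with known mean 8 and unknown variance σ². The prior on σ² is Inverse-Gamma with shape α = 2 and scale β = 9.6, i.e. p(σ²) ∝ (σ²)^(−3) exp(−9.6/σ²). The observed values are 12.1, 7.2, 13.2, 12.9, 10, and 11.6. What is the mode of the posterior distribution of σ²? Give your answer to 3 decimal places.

σ̂²_MAP = 8.722

Sum of squared deviations about the known mean: SS = (12.1−8)² + (7.2−8)² + (13.2−8)² + (12.9−8)² + (10−8)² + (11.6−8)² = 85.46.
The Normal likelihood contributes (σ²)^(−n/2) exp(−SS/(2σ²)), so the posterior is Inverse-Gamma(α + n/2, β + SS/2) = Inverse-Gamma(5, 52.33).
The mode of Inverse-Gamma(a, b) is b/(a+1) = 52.33/6 ≈ 8.722.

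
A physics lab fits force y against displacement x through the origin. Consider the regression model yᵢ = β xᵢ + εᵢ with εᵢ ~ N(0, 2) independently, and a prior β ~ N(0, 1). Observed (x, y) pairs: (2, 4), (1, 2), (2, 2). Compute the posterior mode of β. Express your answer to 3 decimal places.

log p(β | y) = −Σ(yᵢ − βxᵢ)²/(2·2) − β²/(2·1) + const.
Setting the derivative to zero: Σxᵢ(yᵢ − βxᵢ)/2 − β/1 = 0, so β = Σxᵢyᵢ / (Σxᵢ² + σ²/τ²).
Σxᵢyᵢ = 2·4 + 1·2 + 2·2 = 14; Σxᵢ² = 9; σ²/τ² = 2.
β̂_MAP = 14 / (9 + 2) = 14/11 ≈ 1.273.

β̂_MAP = 1.273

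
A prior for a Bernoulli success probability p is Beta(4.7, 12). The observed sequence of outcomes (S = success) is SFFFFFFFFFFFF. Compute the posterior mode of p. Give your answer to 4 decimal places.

p̂_MAP = 0.1697

Prior: Beta(4.7, 12).
Data: 1 success in 13 trials (from the sequence). The binomial likelihood contributes p(1−p)^12, so the posterior is Beta(4.7+1, 12+12) = Beta(5.7, 24).
For Beta(a, b) with a, b > 1 the mode is (a−1)/(a+b−2) = 4.7/27.7 ≈ 0.1697.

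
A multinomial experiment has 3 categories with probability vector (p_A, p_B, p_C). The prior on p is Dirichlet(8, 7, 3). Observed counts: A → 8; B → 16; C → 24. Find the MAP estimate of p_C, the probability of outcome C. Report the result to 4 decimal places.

The posterior is Dirichlet(αᵢ + nᵢ) = Dirichlet(16, 23, 27).
For a Dirichlet(a₁,…,a_K) with all aᵢ > 1, the mode has j-th component (aⱼ − 1)/(Σaᵢ − K).
Here Σaᵢ = 66 and K = 3, so p_C = (27 − 1)/(66 − 3) = 26/63 ≈ 0.4127.

MAP estimate of p_C = 0.4127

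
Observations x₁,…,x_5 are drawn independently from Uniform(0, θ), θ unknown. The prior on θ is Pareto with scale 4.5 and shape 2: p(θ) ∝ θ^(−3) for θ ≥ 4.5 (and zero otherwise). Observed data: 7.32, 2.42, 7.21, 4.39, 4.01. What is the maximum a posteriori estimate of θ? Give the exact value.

θ̂_MAP = 7.32

The Uniform(0, θ) likelihood is θ^(−n) for θ ≥ max(xᵢ), zero otherwise. Here max(xᵢ) = 7.32.
Posterior ∝ θ^(−3) · θ^(−5) = θ^(−8) on θ ≥ max(4.5, 7.32) = 7.32.
This density is strictly decreasing in θ, so the posterior mode lies at the lower boundary of the support.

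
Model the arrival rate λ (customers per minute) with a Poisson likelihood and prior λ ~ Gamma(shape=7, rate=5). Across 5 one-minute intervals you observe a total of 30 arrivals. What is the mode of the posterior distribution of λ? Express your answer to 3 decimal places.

λ̂_MAP = 3.600

Σxᵢ = 30, n = 5.
Posterior ∝ λ^6e^(−5λ) · λ^30e^(−5λ) = λ^36e^(−10λ), i.e. Gamma(shape=37, rate=10).
The mode of a Gamma(a, b) with a ≥ 1 (shape–rate) is (a−1)/b = 36/10 ≈ 3.600.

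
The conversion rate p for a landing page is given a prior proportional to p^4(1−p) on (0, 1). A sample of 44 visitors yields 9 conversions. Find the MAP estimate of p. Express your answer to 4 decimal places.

The prior density ∝ p^4(1−p)^1 is the kernel of Beta(5, 2).
Data: 9 successes in 44 trials. The binomial likelihood contributes p^9(1−p)^35, so the posterior is Beta(5+9, 2+35) = Beta(14, 37).
For Beta(a, b) with a, b > 1 the mode is (a−1)/(a+b−2) = 13/49 ≈ 0.2653.

p̂_MAP = 0.2653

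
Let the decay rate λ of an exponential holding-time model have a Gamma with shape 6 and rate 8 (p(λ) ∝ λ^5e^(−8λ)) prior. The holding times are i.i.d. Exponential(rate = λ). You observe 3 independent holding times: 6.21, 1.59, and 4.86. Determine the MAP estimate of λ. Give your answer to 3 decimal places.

λ̂_MAP = 0.387

The Exponential(rate=λ) likelihood is ∝ λ^n e^(−λΣtᵢ). Here n = 3 and Σtᵢ = 6.21 + 1.59 + 4.86 = 12.66.
Posterior ∝ λ^5e^(−8λ) · λ^3e^(−12.66λ) = λ^8e^(−20.66λ), i.e. Gamma(9, 20.66).
Mode = (a−1)/b = 8/20.66 ≈ 0.387.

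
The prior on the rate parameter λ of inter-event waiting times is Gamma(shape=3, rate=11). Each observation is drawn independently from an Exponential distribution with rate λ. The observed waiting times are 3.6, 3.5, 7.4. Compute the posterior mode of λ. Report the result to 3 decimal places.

The Exponential(rate=λ) likelihood is ∝ λ^n e^(−λΣtᵢ). Here n = 3 and Σtᵢ = 3.6 + 3.5 + 7.4 = 14.5.
Posterior ∝ λ^2e^(−11λ) · λ^3e^(−14.5λ) = λ^5e^(−25.5λ), i.e. Gamma(6, 25.5).
Mode = (a−1)/b = 5/25.5 ≈ 0.196.

λ̂_MAP = 0.196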